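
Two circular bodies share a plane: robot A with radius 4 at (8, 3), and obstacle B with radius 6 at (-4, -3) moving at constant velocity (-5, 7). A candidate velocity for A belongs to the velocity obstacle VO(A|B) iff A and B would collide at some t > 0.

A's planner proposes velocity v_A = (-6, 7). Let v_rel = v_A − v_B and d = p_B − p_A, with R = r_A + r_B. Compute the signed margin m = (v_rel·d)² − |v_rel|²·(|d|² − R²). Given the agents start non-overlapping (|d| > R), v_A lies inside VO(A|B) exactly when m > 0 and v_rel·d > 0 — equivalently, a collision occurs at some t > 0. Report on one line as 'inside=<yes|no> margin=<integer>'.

d = (-12, -6),  |d|² = 180;  R = 4+6 = 10,  c = 180−10² = 80
v_rel = (-1, 0),  |v_rel|² = 1;  v_rel·d = (-1)·(-12) + (0)·(-6) = 12
1·t² − 24·t + 80 = 0  ⇒  m = 12² − 1·80 = 64
m = 64 > 0,  v_rel·d = 12 > 0  ⇒  inside

inside=yes margin=64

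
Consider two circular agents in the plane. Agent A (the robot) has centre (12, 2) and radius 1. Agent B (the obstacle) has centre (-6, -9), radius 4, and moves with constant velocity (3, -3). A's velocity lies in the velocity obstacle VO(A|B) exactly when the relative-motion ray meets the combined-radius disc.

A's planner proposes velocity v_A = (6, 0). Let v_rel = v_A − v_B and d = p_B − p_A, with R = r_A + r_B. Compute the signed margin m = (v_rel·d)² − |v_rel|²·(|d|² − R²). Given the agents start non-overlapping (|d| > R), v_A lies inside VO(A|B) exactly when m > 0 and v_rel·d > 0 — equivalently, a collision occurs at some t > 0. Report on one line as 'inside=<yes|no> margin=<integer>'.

d = (-18, -11),  |d|² = 445;  R = 1+4 = 5,  c = 445−5² = 420
v_rel = (3, 3),  |v_rel|² = 18;  v_rel·d = (3)·(-18) + (3)·(-11) = -87
18·t² + 174·t + 420 = 0  ⇒  m = (-87)² − 18·420 = 9
m = 9 > 0,  v_rel·d = -87 < 0  ⇒  outside

inside=no margin=9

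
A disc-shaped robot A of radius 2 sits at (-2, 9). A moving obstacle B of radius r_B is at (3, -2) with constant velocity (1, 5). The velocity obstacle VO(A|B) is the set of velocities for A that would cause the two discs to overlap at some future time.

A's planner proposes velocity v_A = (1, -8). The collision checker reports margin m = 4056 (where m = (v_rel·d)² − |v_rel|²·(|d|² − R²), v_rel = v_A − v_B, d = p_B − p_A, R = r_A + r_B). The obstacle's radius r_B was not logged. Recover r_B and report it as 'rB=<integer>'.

m = 4056
d = (5, -11);  v_rel = (0, -13),  |v_rel|² = 169
v_rel×d = (0)·(-11) − (-13)·(5) = 65
since m = R²·169 − 65²:  R² = (4225 + 4056) / 169 = 49
R = √49 = 7  ⇒  r_B = 7 − 2 = 5

rB=5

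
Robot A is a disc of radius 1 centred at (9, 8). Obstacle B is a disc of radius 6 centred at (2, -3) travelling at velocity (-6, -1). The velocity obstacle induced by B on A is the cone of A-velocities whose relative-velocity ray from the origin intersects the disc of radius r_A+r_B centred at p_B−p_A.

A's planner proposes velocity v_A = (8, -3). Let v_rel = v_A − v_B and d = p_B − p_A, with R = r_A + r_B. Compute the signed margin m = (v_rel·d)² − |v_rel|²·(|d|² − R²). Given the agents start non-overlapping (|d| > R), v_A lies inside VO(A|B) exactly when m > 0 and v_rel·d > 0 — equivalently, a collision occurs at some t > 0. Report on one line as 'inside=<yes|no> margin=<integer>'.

d = (-7, -11),  |d|² = 170;  R = 1+6 = 7,  c = 170−7² = 121
v_rel = (14, -2),  |v_rel|² = 200;  v_rel·d = (14)·(-7) + (-2)·(-11) = -76
200·t² + 152·t + 121 = 0  ⇒  m = (-76)² − 200·121 = -18424
m = -18424 < 0,  v_rel·d = -76 < 0  ⇒  outside

inside=no margin=-18424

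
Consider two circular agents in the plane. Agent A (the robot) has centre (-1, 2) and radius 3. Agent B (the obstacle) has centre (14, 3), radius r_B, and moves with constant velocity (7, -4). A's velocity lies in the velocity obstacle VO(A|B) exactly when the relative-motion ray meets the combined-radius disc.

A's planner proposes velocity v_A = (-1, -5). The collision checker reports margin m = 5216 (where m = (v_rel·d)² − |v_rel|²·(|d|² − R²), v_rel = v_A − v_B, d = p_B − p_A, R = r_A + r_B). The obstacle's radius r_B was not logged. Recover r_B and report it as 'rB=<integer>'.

m = 5216
d = (15, 1);  v_rel = (-8, -1),  |v_rel|² = 65
v_rel×d = (-8)·(1) − (-1)·(15) = 7
since m = R²·65 − 7²:  R² = (49 + 5216) / 65 = 81
R = √81 = 9  ⇒  r_B = 9 − 3 = 6

rB=6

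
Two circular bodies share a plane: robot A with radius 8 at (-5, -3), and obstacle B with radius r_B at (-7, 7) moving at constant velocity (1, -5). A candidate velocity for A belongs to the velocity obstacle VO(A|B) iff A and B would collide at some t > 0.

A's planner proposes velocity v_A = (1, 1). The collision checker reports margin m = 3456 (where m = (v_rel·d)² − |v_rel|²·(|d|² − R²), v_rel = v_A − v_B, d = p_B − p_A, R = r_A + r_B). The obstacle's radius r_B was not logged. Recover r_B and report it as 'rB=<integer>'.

m = 3456
d = (-2, 10);  v_rel = (0, 6),  |v_rel|² = 36
v_rel×d = (0)·(10) − (6)·(-2) = 12
since m = R²·36 − 12²:  R² = (144 + 3456) / 36 = 100
R = √100 = 10  ⇒  r_B = 10 − 8 = 2

rB=2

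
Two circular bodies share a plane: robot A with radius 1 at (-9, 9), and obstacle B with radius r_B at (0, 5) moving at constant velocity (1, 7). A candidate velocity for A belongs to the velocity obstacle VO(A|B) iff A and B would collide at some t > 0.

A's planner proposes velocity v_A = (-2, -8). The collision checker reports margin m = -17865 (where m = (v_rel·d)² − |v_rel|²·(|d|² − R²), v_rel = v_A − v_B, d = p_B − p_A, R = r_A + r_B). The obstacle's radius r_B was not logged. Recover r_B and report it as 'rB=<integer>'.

m = -17865
d = (9, -4);  v_rel = (-3, -15),  |v_rel|² = 234
v_rel×d = (-3)·(-4) − (-15)·(9) = 147
since m = R²·234 − 147²:  R² = (21609 + -17865) / 234 = 16
R = √16 = 4  ⇒  r_B = 4 − 1 = 3

rB=3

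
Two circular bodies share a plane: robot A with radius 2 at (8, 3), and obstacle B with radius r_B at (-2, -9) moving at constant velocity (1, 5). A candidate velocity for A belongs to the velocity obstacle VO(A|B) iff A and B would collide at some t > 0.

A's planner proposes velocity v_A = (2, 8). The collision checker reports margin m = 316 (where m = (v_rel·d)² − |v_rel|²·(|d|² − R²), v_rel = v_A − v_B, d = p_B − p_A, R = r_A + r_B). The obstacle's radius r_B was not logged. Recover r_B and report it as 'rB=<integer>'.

m = 316
d = (-10, -12);  v_rel = (1, 3),  |v_rel|² = 10
v_rel×d = (1)·(-12) − (3)·(-10) = 18
since m = R²·10 − 18²:  R² = (324 + 316) / 10 = 64
R = √64 = 8  ⇒  r_B = 8 − 2 = 6

rB=6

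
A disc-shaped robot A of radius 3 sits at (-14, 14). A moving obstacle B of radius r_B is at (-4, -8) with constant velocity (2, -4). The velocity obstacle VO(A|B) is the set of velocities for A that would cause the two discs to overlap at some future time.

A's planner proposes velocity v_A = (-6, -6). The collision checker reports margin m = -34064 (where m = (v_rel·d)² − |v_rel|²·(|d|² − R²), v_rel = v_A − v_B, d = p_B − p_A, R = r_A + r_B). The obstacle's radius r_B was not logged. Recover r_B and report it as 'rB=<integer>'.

m = -34064
d = (10, -22);  v_rel = (-8, -2),  |v_rel|² = 68
v_rel×d = (-8)·(-22) − (-2)·(10) = 196
since m = R²·68 − 196²:  R² = (38416 + -34064) / 68 = 64
R = √64 = 8  ⇒  r_B = 8 − 3 = 5

rB=5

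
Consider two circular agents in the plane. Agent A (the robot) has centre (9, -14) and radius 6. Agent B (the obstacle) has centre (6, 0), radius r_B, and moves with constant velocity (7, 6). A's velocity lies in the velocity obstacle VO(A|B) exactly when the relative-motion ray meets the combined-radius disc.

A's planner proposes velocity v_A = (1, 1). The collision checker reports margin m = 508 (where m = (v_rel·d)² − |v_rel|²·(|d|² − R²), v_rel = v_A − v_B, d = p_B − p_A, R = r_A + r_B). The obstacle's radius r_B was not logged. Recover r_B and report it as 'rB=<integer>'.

m = 508
d = (-3, 14);  v_rel = (-6, -5),  |v_rel|² = 61
v_rel×d = (-6)·(14) − (-5)·(-3) = -99
since m = R²·61 − (-99)²:  R² = (9801 + 508) / 61 = 169
R = √169 = 13  ⇒  r_B = 13 − 6 = 7

rB=7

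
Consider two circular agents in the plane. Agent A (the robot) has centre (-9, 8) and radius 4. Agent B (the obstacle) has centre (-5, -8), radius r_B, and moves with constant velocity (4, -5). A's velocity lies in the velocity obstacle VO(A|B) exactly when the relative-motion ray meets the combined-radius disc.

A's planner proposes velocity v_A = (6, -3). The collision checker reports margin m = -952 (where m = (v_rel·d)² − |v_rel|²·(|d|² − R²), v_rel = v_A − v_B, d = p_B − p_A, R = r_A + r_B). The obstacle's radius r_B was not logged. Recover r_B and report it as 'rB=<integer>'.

m = -952
d = (4, -16);  v_rel = (2, 2),  |v_rel|² = 8
v_rel×d = (2)·(-16) − (2)·(4) = -40
since m = R²·8 − (-40)²:  R² = (1600 + -952) / 8 = 81
R = √81 = 9  ⇒  r_B = 9 − 4 = 5

rB=5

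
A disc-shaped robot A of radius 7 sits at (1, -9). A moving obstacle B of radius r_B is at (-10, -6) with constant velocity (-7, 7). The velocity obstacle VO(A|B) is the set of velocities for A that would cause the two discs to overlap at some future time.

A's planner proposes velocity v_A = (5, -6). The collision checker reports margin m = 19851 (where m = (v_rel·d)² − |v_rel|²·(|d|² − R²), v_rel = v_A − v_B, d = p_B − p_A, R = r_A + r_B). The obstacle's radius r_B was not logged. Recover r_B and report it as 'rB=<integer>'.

m = 19851
d = (-11, 3);  v_rel = (12, -13),  |v_rel|² = 313
v_rel×d = (12)·(3) − (-13)·(-11) = -107
since m = R²·313 − (-107)²:  R² = (11449 + 19851) / 313 = 100
R = √100 = 10  ⇒  r_B = 10 − 7 = 3

rB=3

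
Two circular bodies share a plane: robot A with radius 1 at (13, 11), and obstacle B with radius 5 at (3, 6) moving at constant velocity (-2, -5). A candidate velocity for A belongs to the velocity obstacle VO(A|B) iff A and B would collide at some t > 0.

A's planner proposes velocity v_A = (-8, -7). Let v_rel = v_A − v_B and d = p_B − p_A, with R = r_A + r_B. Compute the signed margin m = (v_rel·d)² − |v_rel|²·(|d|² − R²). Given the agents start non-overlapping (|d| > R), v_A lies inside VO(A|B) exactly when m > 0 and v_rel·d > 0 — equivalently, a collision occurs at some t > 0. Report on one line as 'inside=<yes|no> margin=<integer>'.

d = (-10, -5),  |d|² = 125;  R = 1+5 = 6,  c = 125−6² = 89
v_rel = (-6, -2),  |v_rel|² = 40;  v_rel·d = (-6)·(-10) + (-2)·(-5) = 70
40·t² − 140·t + 89 = 0  ⇒  m = 70² − 40·89 = 1340
m = 1340 > 0,  v_rel·d = 70 > 0  ⇒  inside

inside=yes margin=1340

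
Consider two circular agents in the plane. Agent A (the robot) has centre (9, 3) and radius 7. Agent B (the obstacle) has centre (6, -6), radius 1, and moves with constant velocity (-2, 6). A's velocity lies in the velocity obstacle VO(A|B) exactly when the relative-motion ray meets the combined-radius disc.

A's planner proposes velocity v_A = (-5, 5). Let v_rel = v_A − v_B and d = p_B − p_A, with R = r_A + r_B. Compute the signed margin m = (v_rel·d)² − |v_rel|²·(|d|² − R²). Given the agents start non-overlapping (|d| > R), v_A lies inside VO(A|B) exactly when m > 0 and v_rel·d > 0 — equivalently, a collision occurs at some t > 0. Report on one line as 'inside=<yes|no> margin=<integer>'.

d = (-3, -9),  |d|² = 90;  R = 7+1 = 8,  c = 90−8² = 26
v_rel = (-3, -1),  |v_rel|² = 10;  v_rel·d = (-3)·(-3) + (-1)·(-9) = 18
10·t² − 36·t + 26 = 0  ⇒  m = 18² − 10·26 = 64
m = 64 > 0,  v_rel·d = 18 > 0  ⇒  inside

inside=yes margin=64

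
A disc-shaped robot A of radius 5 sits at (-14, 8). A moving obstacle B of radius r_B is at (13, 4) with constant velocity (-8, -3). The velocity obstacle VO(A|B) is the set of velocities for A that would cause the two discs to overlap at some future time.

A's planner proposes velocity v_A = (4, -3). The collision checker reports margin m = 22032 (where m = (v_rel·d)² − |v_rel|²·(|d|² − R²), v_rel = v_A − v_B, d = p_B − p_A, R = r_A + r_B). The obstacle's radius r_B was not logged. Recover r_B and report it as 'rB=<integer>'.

m = 22032
d = (27, -4);  v_rel = (12, 0),  |v_rel|² = 144
v_rel×d = (12)·(-4) − (0)·(27) = -48
since m = R²·144 − (-48)²:  R² = (2304 + 22032) / 144 = 169
R = √169 = 13  ⇒  r_B = 13 − 5 = 8

rB=8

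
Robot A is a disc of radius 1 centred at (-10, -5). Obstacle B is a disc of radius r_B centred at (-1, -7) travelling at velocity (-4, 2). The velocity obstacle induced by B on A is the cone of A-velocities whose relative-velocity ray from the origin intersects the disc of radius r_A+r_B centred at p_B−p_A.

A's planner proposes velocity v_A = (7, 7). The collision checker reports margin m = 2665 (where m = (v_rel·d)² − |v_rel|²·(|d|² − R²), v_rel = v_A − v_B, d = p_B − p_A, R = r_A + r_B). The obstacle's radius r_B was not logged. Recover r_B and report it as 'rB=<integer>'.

m = 2665
d = (9, -2);  v_rel = (11, 5),  |v_rel|² = 146
v_rel×d = (11)·(-2) − (5)·(9) = -67
since m = R²·146 − (-67)²:  R² = (4489 + 2665) / 146 = 49
R = √49 = 7  ⇒  r_B = 7 − 1 = 6

rB=6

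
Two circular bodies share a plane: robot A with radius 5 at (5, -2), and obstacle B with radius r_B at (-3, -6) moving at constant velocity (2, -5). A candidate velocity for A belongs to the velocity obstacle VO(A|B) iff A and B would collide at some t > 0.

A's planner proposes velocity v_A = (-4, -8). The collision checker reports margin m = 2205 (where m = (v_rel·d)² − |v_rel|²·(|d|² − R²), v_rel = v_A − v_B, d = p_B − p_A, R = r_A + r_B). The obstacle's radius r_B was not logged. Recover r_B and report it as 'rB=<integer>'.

m = 2205
d = (-8, -4);  v_rel = (-6, -3),  |v_rel|² = 45
v_rel×d = (-6)·(-4) − (-3)·(-8) = 0
since m = R²·45 − 0²:  R² = (0 + 2205) / 45 = 49
R = √49 = 7  ⇒  r_B = 7 − 5 = 2

rB=2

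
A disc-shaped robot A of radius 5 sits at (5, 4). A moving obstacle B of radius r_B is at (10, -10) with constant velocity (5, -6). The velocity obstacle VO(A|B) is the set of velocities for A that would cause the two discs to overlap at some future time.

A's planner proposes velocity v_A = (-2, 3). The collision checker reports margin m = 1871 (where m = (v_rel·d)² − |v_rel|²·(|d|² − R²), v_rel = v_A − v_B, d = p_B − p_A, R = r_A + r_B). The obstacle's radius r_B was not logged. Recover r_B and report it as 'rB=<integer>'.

m = 1871
d = (5, -14);  v_rel = (-7, 9),  |v_rel|² = 130
v_rel×d = (-7)·(-14) − (9)·(5) = 53
since m = R²·130 − 53²:  R² = (2809 + 1871) / 130 = 36
R = √36 = 6  ⇒  r_B = 6 − 5 = 1

rB=1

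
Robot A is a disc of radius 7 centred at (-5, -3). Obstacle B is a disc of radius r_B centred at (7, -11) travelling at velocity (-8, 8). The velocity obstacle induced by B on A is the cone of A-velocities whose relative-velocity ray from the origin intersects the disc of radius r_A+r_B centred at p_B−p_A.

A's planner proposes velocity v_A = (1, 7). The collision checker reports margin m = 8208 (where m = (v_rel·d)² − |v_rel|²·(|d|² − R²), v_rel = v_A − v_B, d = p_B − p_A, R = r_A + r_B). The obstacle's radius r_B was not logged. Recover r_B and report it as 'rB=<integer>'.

m = 8208
d = (12, -8);  v_rel = (9, -1),  |v_rel|² = 82
v_rel×d = (9)·(-8) − (-1)·(12) = -60
since m = R²·82 − (-60)²:  R² = (3600 + 8208) / 82 = 144
R = √144 = 12  ⇒  r_B = 12 − 7 = 5

rB=5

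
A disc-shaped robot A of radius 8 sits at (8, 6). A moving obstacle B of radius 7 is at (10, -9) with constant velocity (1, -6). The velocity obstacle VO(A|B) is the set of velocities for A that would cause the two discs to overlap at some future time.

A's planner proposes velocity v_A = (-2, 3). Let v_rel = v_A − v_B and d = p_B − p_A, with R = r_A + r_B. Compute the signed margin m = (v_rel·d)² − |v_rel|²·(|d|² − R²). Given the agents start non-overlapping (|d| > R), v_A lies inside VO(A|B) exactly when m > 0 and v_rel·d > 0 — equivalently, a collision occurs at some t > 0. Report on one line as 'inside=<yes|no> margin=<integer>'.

d = (2, -15),  |d|² = 229;  R = 8+7 = 15,  c = 229−15² = 4
v_rel = (-3, 9),  |v_rel|² = 90;  v_rel·d = (-3)·(2) + (9)·(-15) = -141
90·t² + 282·t + 4 = 0  ⇒  m = (-141)² − 90·4 = 19521
m = 19521 > 0,  v_rel·d = -141 < 0  ⇒  outside

inside=no margin=19521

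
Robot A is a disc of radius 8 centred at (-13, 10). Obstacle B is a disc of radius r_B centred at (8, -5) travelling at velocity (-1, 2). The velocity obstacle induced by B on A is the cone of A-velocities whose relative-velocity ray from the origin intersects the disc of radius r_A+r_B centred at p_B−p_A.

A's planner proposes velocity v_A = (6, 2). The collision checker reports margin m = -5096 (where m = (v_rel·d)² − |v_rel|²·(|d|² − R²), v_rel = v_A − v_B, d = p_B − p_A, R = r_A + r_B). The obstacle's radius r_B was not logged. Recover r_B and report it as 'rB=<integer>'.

m = -5096
d = (21, -15);  v_rel = (7, 0),  |v_rel|² = 49
v_rel×d = (7)·(-15) − (0)·(21) = -105
since m = R²·49 − (-105)²:  R² = (11025 + -5096) / 49 = 121
R = √121 = 11  ⇒  r_B = 11 − 8 = 3

rB=3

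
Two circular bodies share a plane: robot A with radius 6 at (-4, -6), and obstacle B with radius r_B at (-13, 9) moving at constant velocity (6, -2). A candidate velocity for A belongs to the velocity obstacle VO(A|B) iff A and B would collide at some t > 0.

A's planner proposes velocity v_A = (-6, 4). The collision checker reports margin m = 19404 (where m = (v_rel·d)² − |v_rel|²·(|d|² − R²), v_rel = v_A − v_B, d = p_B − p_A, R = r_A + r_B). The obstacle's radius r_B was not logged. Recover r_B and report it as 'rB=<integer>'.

m = 19404
d = (-9, 15);  v_rel = (-12, 6),  |v_rel|² = 180
v_rel×d = (-12)·(15) − (6)·(-9) = -126
since m = R²·180 − (-126)²:  R² = (15876 + 19404) / 180 = 196
R = √196 = 14  ⇒  r_B = 14 − 6 = 8

rB=8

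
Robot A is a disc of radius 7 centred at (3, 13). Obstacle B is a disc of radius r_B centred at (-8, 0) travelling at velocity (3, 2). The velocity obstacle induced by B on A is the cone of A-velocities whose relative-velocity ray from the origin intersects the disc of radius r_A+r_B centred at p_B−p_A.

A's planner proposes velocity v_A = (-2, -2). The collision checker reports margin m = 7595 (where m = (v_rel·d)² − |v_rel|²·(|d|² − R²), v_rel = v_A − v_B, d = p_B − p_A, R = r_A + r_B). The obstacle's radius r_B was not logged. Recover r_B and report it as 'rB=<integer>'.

m = 7595
d = (-11, -13);  v_rel = (-5, -4),  |v_rel|² = 41
v_rel×d = (-5)·(-13) − (-4)·(-11) = 21
since m = R²·41 − 21²:  R² = (441 + 7595) / 41 = 196
R = √196 = 14  ⇒  r_B = 14 − 7 = 7

rB=7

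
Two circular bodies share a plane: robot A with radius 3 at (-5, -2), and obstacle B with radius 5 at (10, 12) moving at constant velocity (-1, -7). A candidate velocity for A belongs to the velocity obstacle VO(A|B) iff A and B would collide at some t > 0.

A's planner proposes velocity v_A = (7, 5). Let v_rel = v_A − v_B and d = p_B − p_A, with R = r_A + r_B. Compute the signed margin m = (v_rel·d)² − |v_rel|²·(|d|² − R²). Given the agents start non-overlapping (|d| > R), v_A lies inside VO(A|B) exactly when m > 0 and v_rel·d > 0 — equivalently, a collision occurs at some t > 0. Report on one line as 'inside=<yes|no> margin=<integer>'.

d = (15, 14),  |d|² = 421;  R = 3+5 = 8,  c = 421−8² = 357
v_rel = (8, 12),  |v_rel|² = 208;  v_rel·d = (8)·(15) + (12)·(14) = 288
208·t² − 576·t + 357 = 0  ⇒  m = 288² − 208·357 = 8688
m = 8688 > 0,  v_rel·d = 288 > 0  ⇒  inside

inside=yes margin=8688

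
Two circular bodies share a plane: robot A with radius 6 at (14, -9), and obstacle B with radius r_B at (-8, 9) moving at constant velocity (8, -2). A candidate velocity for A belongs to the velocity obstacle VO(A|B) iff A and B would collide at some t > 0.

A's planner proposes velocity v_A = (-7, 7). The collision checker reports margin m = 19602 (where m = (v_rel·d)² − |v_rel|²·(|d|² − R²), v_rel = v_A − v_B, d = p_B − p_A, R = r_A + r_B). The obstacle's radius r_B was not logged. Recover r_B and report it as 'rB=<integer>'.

m = 19602
d = (-22, 18);  v_rel = (-15, 9),  |v_rel|² = 306
v_rel×d = (-15)·(18) − (9)·(-22) = -72
since m = R²·306 − (-72)²:  R² = (5184 + 19602) / 306 = 81
R = √81 = 9  ⇒  r_B = 9 − 6 = 3

rB=3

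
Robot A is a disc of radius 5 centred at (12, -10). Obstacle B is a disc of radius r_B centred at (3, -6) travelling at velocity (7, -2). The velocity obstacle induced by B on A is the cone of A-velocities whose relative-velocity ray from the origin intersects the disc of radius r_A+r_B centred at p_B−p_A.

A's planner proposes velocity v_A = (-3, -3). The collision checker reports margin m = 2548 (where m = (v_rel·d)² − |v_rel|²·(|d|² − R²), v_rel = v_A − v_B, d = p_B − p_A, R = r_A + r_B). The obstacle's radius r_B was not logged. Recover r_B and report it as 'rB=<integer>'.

m = 2548
d = (-9, 4);  v_rel = (-10, -1),  |v_rel|² = 101
v_rel×d = (-10)·(4) − (-1)·(-9) = -49
since m = R²·101 − (-49)²:  R² = (2401 + 2548) / 101 = 49
R = √49 = 7  ⇒  r_B = 7 − 5 = 2

rB=2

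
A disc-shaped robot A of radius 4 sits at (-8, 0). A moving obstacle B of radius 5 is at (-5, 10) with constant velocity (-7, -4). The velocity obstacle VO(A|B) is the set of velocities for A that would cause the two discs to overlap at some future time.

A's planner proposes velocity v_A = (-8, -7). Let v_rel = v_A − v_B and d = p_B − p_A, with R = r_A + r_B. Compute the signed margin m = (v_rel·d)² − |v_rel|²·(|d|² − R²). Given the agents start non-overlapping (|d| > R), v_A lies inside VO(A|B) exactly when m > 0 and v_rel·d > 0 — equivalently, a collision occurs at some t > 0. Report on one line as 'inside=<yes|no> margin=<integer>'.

d = (3, 10),  |d|² = 109;  R = 4+5 = 9,  c = 109−9² = 28
v_rel = (-1, -3),  |v_rel|² = 10;  v_rel·d = (-1)·(3) + (-3)·(10) = -33
10·t² + 66·t + 28 = 0  ⇒  m = (-33)² − 10·28 = 809
m = 809 > 0,  v_rel·d = -33 < 0  ⇒  outside

inside=no margin=809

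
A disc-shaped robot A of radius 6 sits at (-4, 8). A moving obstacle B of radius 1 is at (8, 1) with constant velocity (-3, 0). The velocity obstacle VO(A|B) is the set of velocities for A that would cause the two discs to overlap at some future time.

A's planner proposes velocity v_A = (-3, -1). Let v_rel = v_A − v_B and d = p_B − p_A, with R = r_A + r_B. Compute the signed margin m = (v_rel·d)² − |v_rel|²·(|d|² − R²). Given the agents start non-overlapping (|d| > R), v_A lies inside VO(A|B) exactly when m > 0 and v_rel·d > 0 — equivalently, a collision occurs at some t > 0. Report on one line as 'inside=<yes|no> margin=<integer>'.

d = (12, -7),  |d|² = 193;  R = 6+1 = 7,  c = 193−7² = 144
v_rel = (0, -1),  |v_rel|² = 1;  v_rel·d = (0)·(12) + (-1)·(-7) = 7
1·t² − 14·t + 144 = 0  ⇒  m = 7² − 1·144 = -95
m = -95 < 0,  v_rel·d = 7 > 0  ⇒  outside

inside=no margin=-95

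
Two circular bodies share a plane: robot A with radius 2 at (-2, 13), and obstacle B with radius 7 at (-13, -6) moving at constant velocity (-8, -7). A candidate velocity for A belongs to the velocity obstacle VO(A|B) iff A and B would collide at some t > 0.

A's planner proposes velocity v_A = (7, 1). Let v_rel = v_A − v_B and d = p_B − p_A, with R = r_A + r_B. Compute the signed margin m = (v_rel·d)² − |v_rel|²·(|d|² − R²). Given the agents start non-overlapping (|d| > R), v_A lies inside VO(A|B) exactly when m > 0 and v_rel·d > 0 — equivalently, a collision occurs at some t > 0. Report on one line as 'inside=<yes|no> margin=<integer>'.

d = (-11, -19),  |d|² = 482;  R = 2+7 = 9,  c = 482−9² = 401
v_rel = (15, 8),  |v_rel|² = 289;  v_rel·d = (15)·(-11) + (8)·(-19) = -317
289·t² + 634·t + 401 = 0  ⇒  m = (-317)² − 289·401 = -15400
m = -15400 < 0,  v_rel·d = -317 < 0  ⇒  outside

inside=no margin=-15400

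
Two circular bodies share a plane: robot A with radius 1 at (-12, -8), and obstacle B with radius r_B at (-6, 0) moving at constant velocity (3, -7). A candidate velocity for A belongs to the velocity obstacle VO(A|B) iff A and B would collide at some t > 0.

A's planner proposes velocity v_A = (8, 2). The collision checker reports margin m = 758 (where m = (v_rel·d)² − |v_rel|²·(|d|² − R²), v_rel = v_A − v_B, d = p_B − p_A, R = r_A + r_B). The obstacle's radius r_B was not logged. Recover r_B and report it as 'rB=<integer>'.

m = 758
d = (6, 8);  v_rel = (5, 9),  |v_rel|² = 106
v_rel×d = (5)·(8) − (9)·(6) = -14
since m = R²·106 − (-14)²:  R² = (196 + 758) / 106 = 9
R = √9 = 3  ⇒  r_B = 3 − 1 = 2

rB=2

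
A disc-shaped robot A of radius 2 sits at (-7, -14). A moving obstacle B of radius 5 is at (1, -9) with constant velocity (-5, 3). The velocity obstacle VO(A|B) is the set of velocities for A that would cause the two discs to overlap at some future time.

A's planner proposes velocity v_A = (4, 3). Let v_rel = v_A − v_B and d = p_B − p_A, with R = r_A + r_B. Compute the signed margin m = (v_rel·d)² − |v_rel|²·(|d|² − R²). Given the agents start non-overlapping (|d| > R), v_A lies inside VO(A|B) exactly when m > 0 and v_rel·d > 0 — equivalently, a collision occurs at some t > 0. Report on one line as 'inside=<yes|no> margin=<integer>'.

d = (8, 5),  |d|² = 89;  R = 2+5 = 7,  c = 89−7² = 40
v_rel = (9, 0),  |v_rel|² = 81;  v_rel·d = (9)·(8) + (0)·(5) = 72
81·t² − 144·t + 40 = 0  ⇒  m = 72² − 81·40 = 1944
m = 1944 > 0,  v_rel·d = 72 > 0  ⇒  inside

inside=yes margin=1944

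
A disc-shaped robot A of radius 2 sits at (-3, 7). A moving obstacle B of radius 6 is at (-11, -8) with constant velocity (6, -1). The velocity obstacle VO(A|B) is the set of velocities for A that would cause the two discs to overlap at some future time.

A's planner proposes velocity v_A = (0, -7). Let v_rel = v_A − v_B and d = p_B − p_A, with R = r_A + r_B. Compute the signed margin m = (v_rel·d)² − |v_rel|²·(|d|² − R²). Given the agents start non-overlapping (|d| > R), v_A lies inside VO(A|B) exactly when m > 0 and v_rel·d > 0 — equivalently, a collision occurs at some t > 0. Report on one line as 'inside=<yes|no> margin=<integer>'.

d = (-8, -15),  |d|² = 289;  R = 2+6 = 8,  c = 289−8² = 225
v_rel = (-6, -6),  |v_rel|² = 72;  v_rel·d = (-6)·(-8) + (-6)·(-15) = 138
72·t² − 276·t + 225 = 0  ⇒  m = 138² − 72·225 = 2844
m = 2844 > 0,  v_rel·d = 138 > 0  ⇒  inside

inside=yes margin=2844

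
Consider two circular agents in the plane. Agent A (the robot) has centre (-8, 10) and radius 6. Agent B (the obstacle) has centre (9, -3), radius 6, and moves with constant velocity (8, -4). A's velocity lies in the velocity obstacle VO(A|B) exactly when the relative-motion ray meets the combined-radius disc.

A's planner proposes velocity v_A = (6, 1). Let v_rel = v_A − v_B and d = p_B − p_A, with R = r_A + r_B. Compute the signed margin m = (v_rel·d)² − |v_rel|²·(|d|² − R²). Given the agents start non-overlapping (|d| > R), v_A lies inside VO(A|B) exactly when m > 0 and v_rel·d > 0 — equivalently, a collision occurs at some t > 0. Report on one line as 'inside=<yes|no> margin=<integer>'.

d = (17, -13),  |d|² = 458;  R = 6+6 = 12,  c = 458−12² = 314
v_rel = (-2, 5),  |v_rel|² = 29;  v_rel·d = (-2)·(17) + (5)·(-13) = -99
29·t² + 198·t + 314 = 0  ⇒  m = (-99)² − 29·314 = 695
m = 695 > 0,  v_rel·d = -99 < 0  ⇒  outside

inside=no margin=695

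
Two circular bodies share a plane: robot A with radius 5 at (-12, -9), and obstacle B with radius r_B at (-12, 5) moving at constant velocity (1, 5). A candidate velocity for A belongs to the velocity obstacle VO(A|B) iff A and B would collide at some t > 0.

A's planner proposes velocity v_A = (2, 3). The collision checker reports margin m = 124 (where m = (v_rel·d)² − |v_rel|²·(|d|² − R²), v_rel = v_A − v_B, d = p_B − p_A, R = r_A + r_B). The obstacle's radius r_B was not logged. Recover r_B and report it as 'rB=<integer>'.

m = 124
d = (0, 14);  v_rel = (1, -2),  |v_rel|² = 5
v_rel×d = (1)·(14) − (-2)·(0) = 14
since m = R²·5 − 14²:  R² = (196 + 124) / 5 = 64
R = √64 = 8  ⇒  r_B = 8 − 5 = 3

rB=3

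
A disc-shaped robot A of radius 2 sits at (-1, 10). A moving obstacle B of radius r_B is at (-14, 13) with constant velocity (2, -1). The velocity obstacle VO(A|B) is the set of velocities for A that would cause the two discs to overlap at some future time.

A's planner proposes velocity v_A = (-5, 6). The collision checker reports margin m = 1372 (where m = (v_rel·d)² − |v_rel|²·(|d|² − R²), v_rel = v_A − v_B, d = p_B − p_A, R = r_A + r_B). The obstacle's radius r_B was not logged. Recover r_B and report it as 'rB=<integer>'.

m = 1372
d = (-13, 3);  v_rel = (-7, 7),  |v_rel|² = 98
v_rel×d = (-7)·(3) − (7)·(-13) = 70
since m = R²·98 − 70²:  R² = (4900 + 1372) / 98 = 64
R = √64 = 8  ⇒  r_B = 8 − 2 = 6

rB=6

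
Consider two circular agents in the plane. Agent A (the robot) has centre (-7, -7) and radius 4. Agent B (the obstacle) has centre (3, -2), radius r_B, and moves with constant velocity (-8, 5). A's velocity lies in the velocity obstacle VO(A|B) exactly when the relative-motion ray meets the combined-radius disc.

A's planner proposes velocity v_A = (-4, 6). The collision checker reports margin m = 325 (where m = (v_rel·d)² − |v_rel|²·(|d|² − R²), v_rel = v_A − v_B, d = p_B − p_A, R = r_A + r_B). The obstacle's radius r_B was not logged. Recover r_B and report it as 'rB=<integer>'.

m = 325
d = (10, 5);  v_rel = (4, 1),  |v_rel|² = 17
v_rel×d = (4)·(5) − (1)·(10) = 10
since m = R²·17 − 10²:  R² = (100 + 325) / 17 = 25
R = √25 = 5  ⇒  r_B = 5 − 4 = 1

rB=1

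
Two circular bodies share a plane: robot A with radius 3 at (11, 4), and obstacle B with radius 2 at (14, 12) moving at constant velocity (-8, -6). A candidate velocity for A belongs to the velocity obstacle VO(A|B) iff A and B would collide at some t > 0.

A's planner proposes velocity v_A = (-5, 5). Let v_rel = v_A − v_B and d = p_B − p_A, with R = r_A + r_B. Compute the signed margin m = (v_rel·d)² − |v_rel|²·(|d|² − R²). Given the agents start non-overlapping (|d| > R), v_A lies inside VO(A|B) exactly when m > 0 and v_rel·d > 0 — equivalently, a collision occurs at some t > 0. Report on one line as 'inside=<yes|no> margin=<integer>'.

d = (3, 8),  |d|² = 73;  R = 3+2 = 5,  c = 73−5² = 48
v_rel = (3, 11),  |v_rel|² = 130;  v_rel·d = (3)·(3) + (11)·(8) = 97
130·t² − 194·t + 48 = 0  ⇒  m = 97² − 130·48 = 3169
m = 3169 > 0,  v_rel·d = 97 > 0  ⇒  inside

inside=yes margin=3169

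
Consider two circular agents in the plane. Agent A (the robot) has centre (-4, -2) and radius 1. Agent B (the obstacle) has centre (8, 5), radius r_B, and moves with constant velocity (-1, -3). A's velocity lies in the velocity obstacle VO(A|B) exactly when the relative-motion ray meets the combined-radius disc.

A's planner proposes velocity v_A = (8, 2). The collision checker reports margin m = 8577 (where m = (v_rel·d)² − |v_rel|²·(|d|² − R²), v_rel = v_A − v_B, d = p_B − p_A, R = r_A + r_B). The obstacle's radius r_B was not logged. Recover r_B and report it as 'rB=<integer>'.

m = 8577
d = (12, 7);  v_rel = (9, 5),  |v_rel|² = 106
v_rel×d = (9)·(7) − (5)·(12) = 3
since m = R²·106 − 3²:  R² = (9 + 8577) / 106 = 81
R = √81 = 9  ⇒  r_B = 9 − 1 = 8

rB=8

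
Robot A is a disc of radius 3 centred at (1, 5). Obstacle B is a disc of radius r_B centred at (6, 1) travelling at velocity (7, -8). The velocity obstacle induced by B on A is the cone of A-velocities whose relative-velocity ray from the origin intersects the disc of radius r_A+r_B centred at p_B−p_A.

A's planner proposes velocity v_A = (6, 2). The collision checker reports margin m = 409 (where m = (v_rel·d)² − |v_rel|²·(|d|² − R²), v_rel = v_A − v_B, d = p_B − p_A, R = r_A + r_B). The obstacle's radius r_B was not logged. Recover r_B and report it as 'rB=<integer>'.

m = 409
d = (5, -4);  v_rel = (-1, 10),  |v_rel|² = 101
v_rel×d = (-1)·(-4) − (10)·(5) = -46
since m = R²·101 − (-46)²:  R² = (2116 + 409) / 101 = 25
R = √25 = 5  ⇒  r_B = 5 − 3 = 2

rB=2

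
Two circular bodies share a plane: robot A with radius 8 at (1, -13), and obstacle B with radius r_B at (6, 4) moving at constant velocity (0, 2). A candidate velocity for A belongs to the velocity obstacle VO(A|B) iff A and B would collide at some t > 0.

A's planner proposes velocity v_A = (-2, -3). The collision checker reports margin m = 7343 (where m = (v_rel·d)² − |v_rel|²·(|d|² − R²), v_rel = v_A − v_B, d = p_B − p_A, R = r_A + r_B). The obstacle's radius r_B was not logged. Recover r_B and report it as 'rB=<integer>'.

m = 7343
d = (5, 17);  v_rel = (-2, -5),  |v_rel|² = 29
v_rel×d = (-2)·(17) − (-5)·(5) = -9
since m = R²·29 − (-9)²:  R² = (81 + 7343) / 29 = 256
R = √256 = 16  ⇒  r_B = 16 − 8 = 8

rB=8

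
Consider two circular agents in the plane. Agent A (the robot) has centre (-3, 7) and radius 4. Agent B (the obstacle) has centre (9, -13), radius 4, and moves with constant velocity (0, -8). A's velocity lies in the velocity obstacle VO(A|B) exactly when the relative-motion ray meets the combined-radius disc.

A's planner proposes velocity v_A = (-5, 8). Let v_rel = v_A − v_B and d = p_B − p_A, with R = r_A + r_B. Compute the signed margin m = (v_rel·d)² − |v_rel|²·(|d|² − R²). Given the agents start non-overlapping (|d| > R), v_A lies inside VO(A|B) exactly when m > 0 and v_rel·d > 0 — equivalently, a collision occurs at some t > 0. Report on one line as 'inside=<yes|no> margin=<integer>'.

d = (12, -20),  |d|² = 544;  R = 4+4 = 8,  c = 544−8² = 480
v_rel = (-5, 16),  |v_rel|² = 281;  v_rel·d = (-5)·(12) + (16)·(-20) = -380
281·t² + 760·t + 480 = 0  ⇒  m = (-380)² − 281·480 = 9520
m = 9520 > 0,  v_rel·d = -380 < 0  ⇒  outside

inside=no margin=9520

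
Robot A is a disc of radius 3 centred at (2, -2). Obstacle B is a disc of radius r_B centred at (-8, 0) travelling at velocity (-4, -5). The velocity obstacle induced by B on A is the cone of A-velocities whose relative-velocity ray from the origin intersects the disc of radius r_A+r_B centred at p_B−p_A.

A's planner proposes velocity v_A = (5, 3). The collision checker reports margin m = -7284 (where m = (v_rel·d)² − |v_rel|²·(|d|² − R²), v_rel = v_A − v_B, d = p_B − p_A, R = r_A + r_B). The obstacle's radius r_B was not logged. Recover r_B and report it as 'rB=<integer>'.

m = -7284
d = (-10, 2);  v_rel = (9, 8),  |v_rel|² = 145
v_rel×d = (9)·(2) − (8)·(-10) = 98
since m = R²·145 − 98²:  R² = (9604 + -7284) / 145 = 16
R = √16 = 4  ⇒  r_B = 4 − 3 = 1

rB=1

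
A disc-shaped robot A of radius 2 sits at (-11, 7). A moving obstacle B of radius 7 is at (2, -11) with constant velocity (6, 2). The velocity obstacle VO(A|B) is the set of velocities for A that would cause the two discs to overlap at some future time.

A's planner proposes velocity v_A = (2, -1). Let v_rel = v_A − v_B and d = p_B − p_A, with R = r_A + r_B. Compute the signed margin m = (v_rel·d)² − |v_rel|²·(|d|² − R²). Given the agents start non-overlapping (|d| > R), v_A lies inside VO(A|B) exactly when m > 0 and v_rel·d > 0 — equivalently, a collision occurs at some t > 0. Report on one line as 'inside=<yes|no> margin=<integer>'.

d = (13, -18),  |d|² = 493;  R = 2+7 = 9,  c = 493−9² = 412
v_rel = (-4, -3),  |v_rel|² = 25;  v_rel·d = (-4)·(13) + (-3)·(-18) = 2
25·t² − 4·t + 412 = 0  ⇒  m = 2² − 25·412 = -10296
m = -10296 < 0,  v_rel·d = 2 > 0  ⇒  outside

inside=no margin=-10296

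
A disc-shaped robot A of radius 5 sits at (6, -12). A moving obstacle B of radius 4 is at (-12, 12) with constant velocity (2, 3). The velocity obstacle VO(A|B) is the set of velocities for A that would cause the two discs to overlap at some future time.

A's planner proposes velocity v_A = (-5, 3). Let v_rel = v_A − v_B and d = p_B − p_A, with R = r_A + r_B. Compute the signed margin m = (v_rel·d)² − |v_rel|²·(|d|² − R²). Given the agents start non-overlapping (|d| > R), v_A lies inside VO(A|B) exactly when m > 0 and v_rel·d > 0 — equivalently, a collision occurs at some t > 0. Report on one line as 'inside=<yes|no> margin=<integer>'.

d = (-18, 24),  |d|² = 900;  R = 5+4 = 9,  c = 900−9² = 819
v_rel = (-7, 0),  |v_rel|² = 49;  v_rel·d = (-7)·(-18) + (0)·(24) = 126
49·t² − 252·t + 819 = 0  ⇒  m = 126² − 49·819 = -24255
m = -24255 < 0,  v_rel·d = 126 > 0  ⇒  outside

inside=no margin=-24255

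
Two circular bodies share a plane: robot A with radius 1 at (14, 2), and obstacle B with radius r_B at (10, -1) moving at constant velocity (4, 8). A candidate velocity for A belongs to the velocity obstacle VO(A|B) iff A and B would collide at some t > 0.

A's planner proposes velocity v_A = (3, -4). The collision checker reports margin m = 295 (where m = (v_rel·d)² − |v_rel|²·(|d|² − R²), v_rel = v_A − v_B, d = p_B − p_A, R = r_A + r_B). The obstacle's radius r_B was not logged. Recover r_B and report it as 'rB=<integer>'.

m = 295
d = (-4, -3);  v_rel = (-1, -12),  |v_rel|² = 145
v_rel×d = (-1)·(-3) − (-12)·(-4) = -45
since m = R²·145 − (-45)²:  R² = (2025 + 295) / 145 = 16
R = √16 = 4  ⇒  r_B = 4 − 1 = 3

rB=3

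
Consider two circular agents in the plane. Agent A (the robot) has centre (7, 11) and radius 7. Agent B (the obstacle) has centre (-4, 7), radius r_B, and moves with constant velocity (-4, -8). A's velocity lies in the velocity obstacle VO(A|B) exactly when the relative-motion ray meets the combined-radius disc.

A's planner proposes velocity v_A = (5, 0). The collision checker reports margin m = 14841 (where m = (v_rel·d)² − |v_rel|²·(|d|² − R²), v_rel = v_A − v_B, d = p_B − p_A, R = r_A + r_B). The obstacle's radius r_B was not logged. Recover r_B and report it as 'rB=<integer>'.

m = 14841
d = (-11, -4);  v_rel = (9, 8),  |v_rel|² = 145
v_rel×d = (9)·(-4) − (8)·(-11) = 52
since m = R²·145 − 52²:  R² = (2704 + 14841) / 145 = 121
R = √121 = 11  ⇒  r_B = 11 − 7 = 4

rB=4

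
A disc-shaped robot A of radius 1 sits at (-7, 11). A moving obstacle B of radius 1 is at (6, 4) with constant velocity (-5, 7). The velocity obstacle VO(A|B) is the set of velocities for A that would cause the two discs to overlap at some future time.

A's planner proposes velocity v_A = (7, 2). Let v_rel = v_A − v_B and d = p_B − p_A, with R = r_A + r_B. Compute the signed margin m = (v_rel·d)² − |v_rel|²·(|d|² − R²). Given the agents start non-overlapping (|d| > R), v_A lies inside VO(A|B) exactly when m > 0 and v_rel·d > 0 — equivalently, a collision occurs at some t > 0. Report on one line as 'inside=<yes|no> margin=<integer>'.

d = (13, -7),  |d|² = 218;  R = 1+1 = 2,  c = 218−2² = 214
v_rel = (12, -5),  |v_rel|² = 169;  v_rel·d = (12)·(13) + (-5)·(-7) = 191
169·t² − 382·t + 214 = 0  ⇒  m = 191² − 169·214 = 315
m = 315 > 0,  v_rel·d = 191 > 0  ⇒  inside

inside=yes margin=315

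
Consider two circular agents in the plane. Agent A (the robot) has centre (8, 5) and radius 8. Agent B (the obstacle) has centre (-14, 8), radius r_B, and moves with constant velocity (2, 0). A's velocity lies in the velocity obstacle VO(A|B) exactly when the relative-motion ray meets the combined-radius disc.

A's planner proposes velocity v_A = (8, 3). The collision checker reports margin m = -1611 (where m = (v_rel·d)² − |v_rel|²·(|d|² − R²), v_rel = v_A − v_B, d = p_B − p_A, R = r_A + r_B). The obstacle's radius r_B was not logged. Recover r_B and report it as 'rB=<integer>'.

m = -1611
d = (-22, 3);  v_rel = (6, 3),  |v_rel|² = 45
v_rel×d = (6)·(3) − (3)·(-22) = 84
since m = R²·45 − 84²:  R² = (7056 + -1611) / 45 = 121
R = √121 = 11  ⇒  r_B = 11 − 8 = 3

rB=3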